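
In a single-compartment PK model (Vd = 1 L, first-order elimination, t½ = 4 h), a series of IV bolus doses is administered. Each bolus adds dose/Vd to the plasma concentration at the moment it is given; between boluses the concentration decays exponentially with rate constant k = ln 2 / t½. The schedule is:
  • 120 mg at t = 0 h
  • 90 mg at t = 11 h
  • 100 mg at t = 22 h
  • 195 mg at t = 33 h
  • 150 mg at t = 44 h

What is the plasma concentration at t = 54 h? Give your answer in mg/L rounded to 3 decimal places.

32.094 mg/L

k = ln 2 / 4 = 0.17329 per h
Dose 1 (120 mg at t=0 h): 120·exp(−0.17329·54) = 0.010 mg/L
Dose 2 (90 mg at t=11 h): 90·exp(−0.17329·43) = 0.052 mg/L
Dose 3 (100 mg at t=22 h): 100·exp(−0.17329·32) = 0.391 mg/L
Dose 4 (195 mg at t=33 h): 195·exp(−0.17329·21) = 5.124 mg/L
Dose 5 (150 mg at t=44 h): 150·exp(−0.17329·10) = 26.517 mg/L
C(54) = 0.010 + 0.052 + 0.391 + 5.124 + 26.517 = 32.094 mg/L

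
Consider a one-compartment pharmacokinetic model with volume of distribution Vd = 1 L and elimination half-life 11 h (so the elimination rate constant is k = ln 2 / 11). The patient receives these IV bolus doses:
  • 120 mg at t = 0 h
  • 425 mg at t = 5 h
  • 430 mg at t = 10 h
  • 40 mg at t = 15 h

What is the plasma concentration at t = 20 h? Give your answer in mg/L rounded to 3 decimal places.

k = ln 2 / 11 = 0.06301 per h
Dose 1 (120 mg at t=0 h): 120·exp(−0.06301·20) = 34.029 mg/L
Dose 2 (425 mg at t=5 h): 425·exp(−0.06301·15) = 165.156 mg/L
Dose 3 (430 mg at t=10 h): 430·exp(−0.06301·10) = 228.984 mg/L
Dose 4 (40 mg at t=15 h): 40·exp(−0.06301·5) = 29.190 mg/L
C(20) = 34.029 + 165.156 + 228.984 + 29.190 = 457.358 mg/L

457.358 mg/L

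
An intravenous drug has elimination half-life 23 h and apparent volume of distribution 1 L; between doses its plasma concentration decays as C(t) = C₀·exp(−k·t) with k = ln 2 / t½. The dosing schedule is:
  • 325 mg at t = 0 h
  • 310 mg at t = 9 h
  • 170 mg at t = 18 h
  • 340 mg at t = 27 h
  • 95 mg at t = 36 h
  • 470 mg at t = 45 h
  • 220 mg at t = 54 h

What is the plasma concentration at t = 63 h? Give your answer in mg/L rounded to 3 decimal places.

k = ln 2 / 23 = 0.03014 per h
Dose 1 (325 mg at t=0 h): 325·exp(−0.03014·63) = 48.677 mg/L
Dose 2 (310 mg at t=9 h): 310·exp(−0.03014·54) = 60.897 mg/L
Dose 3 (170 mg at t=18 h): 170·exp(−0.03014·45) = 43.800 mg/L
Dose 4 (340 mg at t=27 h): 340·exp(−0.03014·36) = 114.895 mg/L
Dose 5 (95 mg at t=36 h): 95·exp(−0.03014·27) = 42.106 mg/L
Dose 6 (470 mg at t=45 h): 470·exp(−0.03014·18) = 273.218 mg/L
Dose 7 (220 mg at t=54 h): 220·exp(−0.03014·9) = 167.737 mg/L
C(63) = 48.677 + 60.897 + 43.800 + 114.895 + 42.106 + 273.218 + 167.737 = 751.330 mg/L

751.330 mg/L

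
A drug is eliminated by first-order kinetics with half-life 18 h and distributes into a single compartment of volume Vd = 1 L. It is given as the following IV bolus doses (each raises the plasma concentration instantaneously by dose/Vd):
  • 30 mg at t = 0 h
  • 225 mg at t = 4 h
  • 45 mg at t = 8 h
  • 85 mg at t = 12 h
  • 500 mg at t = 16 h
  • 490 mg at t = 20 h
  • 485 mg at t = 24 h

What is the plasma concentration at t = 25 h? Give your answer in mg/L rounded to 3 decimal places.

1411.003 mg/L

k = ln 2 / 18 = 0.03851 per h
Dose 1 (30 mg at t=0 h): 30·exp(−0.03851·25) = 11.456 mg/L
Dose 2 (225 mg at t=4 h): 225·exp(−0.03851·21) = 100.226 mg/L
Dose 3 (45 mg at t=8 h): 45·exp(−0.03851·17) = 23.383 mg/L
Dose 4 (85 mg at t=12 h): 85·exp(−0.03851·13) = 51.524 mg/L
Dose 5 (500 mg at t=16 h): 500·exp(−0.03851·9) = 353.553 mg/L
Dose 6 (490 mg at t=20 h): 490·exp(−0.03851·5) = 404.182 mg/L
Dose 7 (485 mg at t=24 h): 485·exp(−0.03851·1) = 466.679 mg/L
C(25) = 11.456 + 100.226 + 23.383 + 51.524 + 353.553 + 404.182 + 466.679 = 1411.003 mg/L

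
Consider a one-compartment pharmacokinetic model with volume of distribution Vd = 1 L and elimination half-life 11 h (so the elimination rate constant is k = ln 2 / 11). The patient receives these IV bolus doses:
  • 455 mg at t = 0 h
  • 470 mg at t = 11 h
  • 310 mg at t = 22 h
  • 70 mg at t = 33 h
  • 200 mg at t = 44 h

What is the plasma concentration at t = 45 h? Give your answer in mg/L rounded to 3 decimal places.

k = ln 2 / 11 = 0.06301 per h
Dose 1 (455 mg at t=0 h): 455·exp(−0.06301·45) = 26.701 mg/L
Dose 2 (470 mg at t=11 h): 470·exp(−0.06301·34) = 55.162 mg/L
Dose 3 (310 mg at t=22 h): 310·exp(−0.06301·23) = 72.767 mg/L
Dose 4 (70 mg at t=33 h): 70·exp(−0.06301·12) = 32.863 mg/L
Dose 5 (200 mg at t=44 h): 200·exp(−0.06301·1) = 187.786 mg/L
C(45) = 26.701 + 55.162 + 72.767 + 32.863 + 187.786 = 375.279 mg/L

375.279 mg/L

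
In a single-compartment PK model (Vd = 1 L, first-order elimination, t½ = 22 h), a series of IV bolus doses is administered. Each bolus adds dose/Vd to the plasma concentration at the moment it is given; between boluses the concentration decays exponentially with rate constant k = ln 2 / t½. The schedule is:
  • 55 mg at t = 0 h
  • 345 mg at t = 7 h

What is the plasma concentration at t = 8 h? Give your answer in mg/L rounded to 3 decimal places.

377.046 mg/L

k = ln 2 / 22 = 0.03151 per h
Dose 1 (55 mg at t=0 h): 55·exp(−0.03151·8) = 42.746 mg/L
Dose 2 (345 mg at t=7 h): 345·exp(−0.03151·1) = 334.300 mg/L
C(8) = 42.746 + 334.300 = 377.046 mg/L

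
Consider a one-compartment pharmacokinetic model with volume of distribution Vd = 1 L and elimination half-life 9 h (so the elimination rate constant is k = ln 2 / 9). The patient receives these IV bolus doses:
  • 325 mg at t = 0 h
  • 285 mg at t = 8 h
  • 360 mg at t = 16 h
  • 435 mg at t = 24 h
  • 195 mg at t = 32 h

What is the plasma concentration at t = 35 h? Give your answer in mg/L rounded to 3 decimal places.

k = ln 2 / 9 = 0.07702 per h
Dose 1 (325 mg at t=0 h): 325·exp(−0.07702·35) = 21.939 mg/L
Dose 2 (285 mg at t=8 h): 285·exp(−0.07702·27) = 35.625 mg/L
Dose 3 (360 mg at t=16 h): 360·exp(−0.07702·19) = 83.329 mg/L
Dose 4 (435 mg at t=24 h): 435·exp(−0.07702·11) = 186.451 mg/L
Dose 5 (195 mg at t=32 h): 195·exp(−0.07702·3) = 154.772 mg/L
C(35) = 21.939 + 35.625 + 83.329 + 186.451 + 154.772 = 482.115 mg/L

482.115 mg/L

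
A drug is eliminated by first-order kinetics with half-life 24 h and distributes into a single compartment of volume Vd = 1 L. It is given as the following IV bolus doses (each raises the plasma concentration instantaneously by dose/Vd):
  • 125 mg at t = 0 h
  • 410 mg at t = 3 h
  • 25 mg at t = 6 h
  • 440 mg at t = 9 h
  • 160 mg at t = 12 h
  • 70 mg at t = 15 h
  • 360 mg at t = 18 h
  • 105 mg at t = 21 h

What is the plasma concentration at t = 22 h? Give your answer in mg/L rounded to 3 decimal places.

k = ln 2 / 24 = 0.02888 per h
Dose 1 (125 mg at t=0 h): 125·exp(−0.02888·22) = 66.216 mg/L
Dose 2 (410 mg at t=3 h): 410·exp(−0.02888·19) = 236.847 mg/L
Dose 3 (25 mg at t=6 h): 25·exp(−0.02888·16) = 15.749 mg/L
Dose 4 (440 mg at t=9 h): 440·exp(−0.02888·13) = 302.270 mg/L
Dose 5 (160 mg at t=12 h): 160·exp(−0.02888·10) = 119.865 mg/L
Dose 6 (70 mg at t=15 h): 70·exp(−0.02888·7) = 57.187 mg/L
Dose 7 (360 mg at t=18 h): 360·exp(−0.02888·4) = 320.724 mg/L
Dose 8 (105 mg at t=21 h): 105·exp(−0.02888·1) = 102.011 mg/L
C(22) = 66.216 + 236.847 + 15.749 + 302.270 + 119.865 + 57.187 + 320.724 + 102.011 = 1220.869 mg/L

1220.869 mg/L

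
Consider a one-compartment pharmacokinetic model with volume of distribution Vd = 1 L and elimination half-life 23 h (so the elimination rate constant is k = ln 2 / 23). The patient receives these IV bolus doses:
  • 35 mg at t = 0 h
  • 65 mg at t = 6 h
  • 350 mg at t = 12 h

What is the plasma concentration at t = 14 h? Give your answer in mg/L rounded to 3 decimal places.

403.555 mg/L

k = ln 2 / 23 = 0.03014 per h
Dose 1 (35 mg at t=0 h): 35·exp(−0.03014·14) = 22.953 mg/L
Dose 2 (65 mg at t=6 h): 65·exp(−0.03014·8) = 51.075 mg/L
Dose 3 (350 mg at t=12 h): 350·exp(−0.03014·2) = 329.527 mg/L
C(14) = 22.953 + 51.075 + 329.527 = 403.555 mg/L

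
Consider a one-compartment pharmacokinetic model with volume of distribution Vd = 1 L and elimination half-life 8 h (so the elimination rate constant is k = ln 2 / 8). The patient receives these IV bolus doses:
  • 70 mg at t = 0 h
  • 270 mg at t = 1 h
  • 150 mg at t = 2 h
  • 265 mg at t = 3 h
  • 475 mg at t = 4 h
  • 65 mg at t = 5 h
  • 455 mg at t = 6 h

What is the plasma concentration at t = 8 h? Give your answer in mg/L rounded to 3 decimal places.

1211.846 mg/L

k = ln 2 / 8 = 0.08664 per h
Dose 1 (70 mg at t=0 h): 70·exp(−0.08664·8) = 35.000 mg/L
Dose 2 (270 mg at t=1 h): 270·exp(−0.08664·7) = 147.219 mg/L
Dose 3 (150 mg at t=2 h): 150·exp(−0.08664·6) = 89.191 mg/L
Dose 4 (265 mg at t=3 h): 265·exp(−0.08664·5) = 171.831 mg/L
Dose 5 (475 mg at t=4 h): 475·exp(−0.08664·4) = 335.876 mg/L
Dose 6 (65 mg at t=5 h): 65·exp(−0.08664·3) = 50.122 mg/L
Dose 7 (455 mg at t=6 h): 455·exp(−0.08664·2) = 382.608 mg/L
C(8) = 35.000 + 147.219 + 89.191 + 171.831 + 335.876 + 50.122 + 382.608 = 1211.846 mg/L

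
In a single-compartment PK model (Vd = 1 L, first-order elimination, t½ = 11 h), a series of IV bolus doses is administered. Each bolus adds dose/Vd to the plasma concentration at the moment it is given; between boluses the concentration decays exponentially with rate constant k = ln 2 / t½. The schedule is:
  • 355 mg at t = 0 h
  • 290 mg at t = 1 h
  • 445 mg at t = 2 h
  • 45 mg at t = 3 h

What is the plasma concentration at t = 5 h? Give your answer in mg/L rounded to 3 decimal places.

k = ln 2 / 11 = 0.06301 per h
Dose 1 (355 mg at t=0 h): 355·exp(−0.06301·5) = 259.058 mg/L
Dose 2 (290 mg at t=1 h): 290·exp(−0.06301·4) = 225.389 mg/L
Dose 3 (445 mg at t=2 h): 445·exp(−0.06301·3) = 368.350 mg/L
Dose 4 (45 mg at t=3 h): 45·exp(−0.06301·2) = 39.672 mg/L
C(5) = 259.058 + 225.389 + 368.350 + 39.672 = 892.468 mg/L

892.468 mg/L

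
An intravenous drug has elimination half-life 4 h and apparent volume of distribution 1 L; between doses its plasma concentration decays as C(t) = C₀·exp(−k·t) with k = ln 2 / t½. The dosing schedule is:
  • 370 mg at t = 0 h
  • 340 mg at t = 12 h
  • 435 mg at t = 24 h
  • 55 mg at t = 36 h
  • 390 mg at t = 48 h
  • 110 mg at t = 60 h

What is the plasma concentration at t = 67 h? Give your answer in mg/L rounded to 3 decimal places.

47.733 mg/L

k = ln 2 / 4 = 0.17329 per h
Dose 1 (370 mg at t=0 h): 370·exp(−0.17329·67) = 0.003 mg/L
Dose 2 (340 mg at t=12 h): 340·exp(−0.17329·55) = 0.025 mg/L
Dose 3 (435 mg at t=24 h): 435·exp(−0.17329·43) = 0.253 mg/L
Dose 4 (55 mg at t=36 h): 55·exp(−0.17329·31) = 0.255 mg/L
Dose 5 (390 mg at t=48 h): 390·exp(−0.17329·19) = 14.493 mg/L
Dose 6 (110 mg at t=60 h): 110·exp(−0.17329·7) = 32.703 mg/L
C(67) = 0.003 + 0.025 + 0.253 + 0.255 + 14.493 + 32.703 = 47.733 mg/L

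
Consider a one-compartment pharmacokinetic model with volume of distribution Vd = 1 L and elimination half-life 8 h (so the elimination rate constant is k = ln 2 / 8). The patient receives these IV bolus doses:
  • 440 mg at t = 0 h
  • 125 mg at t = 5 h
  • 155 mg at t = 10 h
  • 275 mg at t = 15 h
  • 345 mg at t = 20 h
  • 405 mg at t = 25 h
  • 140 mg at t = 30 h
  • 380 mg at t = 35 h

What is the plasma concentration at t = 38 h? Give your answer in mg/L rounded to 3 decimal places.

k = ln 2 / 8 = 0.08664 per h
Dose 1 (440 mg at t=0 h): 440·exp(−0.08664·38) = 16.352 mg/L
Dose 2 (125 mg at t=5 h): 125·exp(−0.08664·33) = 7.164 mg/L
Dose 3 (155 mg at t=10 h): 155·exp(−0.08664·28) = 13.700 mg/L
Dose 4 (275 mg at t=15 h): 275·exp(−0.08664·23) = 37.486 mg/L
Dose 5 (345 mg at t=20 h): 345·exp(−0.08664·18) = 72.527 mg/L
Dose 6 (405 mg at t=25 h): 405·exp(−0.08664·13) = 131.305 mg/L
Dose 7 (140 mg at t=30 h): 140·exp(−0.08664·8) = 70.000 mg/L
Dose 8 (380 mg at t=35 h): 380·exp(−0.08664·3) = 293.020 mg/L
C(38) = 16.352 + 7.164 + 13.700 + 37.486 + 72.527 + 131.305 + 70.000 + 293.020 = 641.554 mg/L

641.554 mg/L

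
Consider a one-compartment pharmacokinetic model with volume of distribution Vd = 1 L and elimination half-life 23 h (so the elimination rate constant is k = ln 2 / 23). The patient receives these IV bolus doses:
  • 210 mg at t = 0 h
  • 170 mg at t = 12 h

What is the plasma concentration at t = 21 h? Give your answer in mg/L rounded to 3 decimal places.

241.138 mg/L

k = ln 2 / 23 = 0.03014 per h
Dose 1 (210 mg at t=0 h): 210·exp(−0.03014·21) = 111.523 mg/L
Dose 2 (170 mg at t=12 h): 170·exp(−0.03014·9) = 129.615 mg/L
C(21) = 111.523 + 129.615 = 241.138 mg/L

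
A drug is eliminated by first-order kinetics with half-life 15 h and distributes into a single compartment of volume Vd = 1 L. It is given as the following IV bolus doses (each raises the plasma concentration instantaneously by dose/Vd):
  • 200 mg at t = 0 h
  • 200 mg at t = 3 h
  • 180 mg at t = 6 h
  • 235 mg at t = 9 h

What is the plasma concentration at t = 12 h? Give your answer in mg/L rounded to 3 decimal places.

k = ln 2 / 15 = 0.04621 per h
Dose 1 (200 mg at t=0 h): 200·exp(−0.04621·12) = 114.870 mg/L
Dose 2 (200 mg at t=3 h): 200·exp(−0.04621·9) = 131.951 mg/L
Dose 3 (180 mg at t=6 h): 180·exp(−0.04621·6) = 136.414 mg/L
Dose 4 (235 mg at t=9 h): 235·exp(−0.04621·3) = 204.579 mg/L
C(12) = 114.870 + 131.951 + 136.414 + 204.579 = 587.814 mg/L

587.814 mg/L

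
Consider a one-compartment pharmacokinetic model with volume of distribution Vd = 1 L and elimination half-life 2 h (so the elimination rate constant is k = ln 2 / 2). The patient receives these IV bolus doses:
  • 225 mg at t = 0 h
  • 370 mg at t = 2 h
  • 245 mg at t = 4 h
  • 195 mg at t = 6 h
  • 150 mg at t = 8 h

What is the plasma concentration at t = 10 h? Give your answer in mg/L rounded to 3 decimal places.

k = ln 2 / 2 = 0.34657 per h
Dose 1 (225 mg at t=0 h): 225·exp(−0.34657·10) = 7.031 mg/L
Dose 2 (370 mg at t=2 h): 370·exp(−0.34657·8) = 23.125 mg/L
Dose 3 (245 mg at t=4 h): 245·exp(−0.34657·6) = 30.625 mg/L
Dose 4 (195 mg at t=6 h): 195·exp(−0.34657·4) = 48.750 mg/L
Dose 5 (150 mg at t=8 h): 150·exp(−0.34657·2) = 75.000 mg/L
C(10) = 7.031 + 23.125 + 30.625 + 48.750 + 75.000 = 184.531 mg/L

184.531 mg/L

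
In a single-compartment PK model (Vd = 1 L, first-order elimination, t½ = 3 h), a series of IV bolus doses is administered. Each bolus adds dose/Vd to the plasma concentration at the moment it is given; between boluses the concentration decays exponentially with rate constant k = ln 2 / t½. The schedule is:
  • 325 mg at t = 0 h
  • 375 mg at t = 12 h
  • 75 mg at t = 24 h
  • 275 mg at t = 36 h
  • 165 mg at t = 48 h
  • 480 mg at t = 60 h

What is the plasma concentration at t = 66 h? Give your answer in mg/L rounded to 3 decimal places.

k = ln 2 / 3 = 0.23105 per h
Dose 1 (325 mg at t=0 h): 325·exp(−0.23105·66) = 0.000 mg/L
Dose 2 (375 mg at t=12 h): 375·exp(−0.23105·54) = 0.001 mg/L
Dose 3 (75 mg at t=24 h): 75·exp(−0.23105·42) = 0.005 mg/L
Dose 4 (275 mg at t=36 h): 275·exp(−0.23105·30) = 0.269 mg/L
Dose 5 (165 mg at t=48 h): 165·exp(−0.23105·18) = 2.578 mg/L
Dose 6 (480 mg at t=60 h): 480·exp(−0.23105·6) = 120.000 mg/L
C(66) = 0.000 + 0.001 + 0.005 + 0.269 + 2.578 + 120.000 = 122.853 mg/L

122.853 mg/L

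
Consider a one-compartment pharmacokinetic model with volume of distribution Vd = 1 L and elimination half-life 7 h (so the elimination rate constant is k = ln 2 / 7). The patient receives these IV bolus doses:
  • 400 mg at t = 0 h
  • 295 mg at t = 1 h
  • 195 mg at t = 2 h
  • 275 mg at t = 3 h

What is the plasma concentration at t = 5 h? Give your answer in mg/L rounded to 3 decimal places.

812.800 mg/L

k = ln 2 / 7 = 0.09902 per h
Dose 1 (400 mg at t=0 h): 400·exp(−0.09902·5) = 243.803 mg/L
Dose 2 (295 mg at t=1 h): 295·exp(−0.09902·4) = 198.520 mg/L
Dose 3 (195 mg at t=2 h): 195·exp(−0.09902·3) = 144.884 mg/L
Dose 4 (275 mg at t=3 h): 275·exp(−0.09902·2) = 225.592 mg/L
C(5) = 243.803 + 198.520 + 144.884 + 225.592 = 812.800 mg/L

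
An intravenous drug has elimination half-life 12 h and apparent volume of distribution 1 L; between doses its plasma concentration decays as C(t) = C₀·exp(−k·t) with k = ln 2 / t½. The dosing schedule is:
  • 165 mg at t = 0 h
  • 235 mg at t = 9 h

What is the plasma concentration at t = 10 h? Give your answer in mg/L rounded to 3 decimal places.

314.414 mg/L

k = ln 2 / 12 = 0.05776 per h
Dose 1 (165 mg at t=0 h): 165·exp(−0.05776·10) = 92.603 mg/L
Dose 2 (235 mg at t=9 h): 235·exp(−0.05776·1) = 221.810 mg/L
C(10) = 92.603 + 221.810 = 314.414 mg/L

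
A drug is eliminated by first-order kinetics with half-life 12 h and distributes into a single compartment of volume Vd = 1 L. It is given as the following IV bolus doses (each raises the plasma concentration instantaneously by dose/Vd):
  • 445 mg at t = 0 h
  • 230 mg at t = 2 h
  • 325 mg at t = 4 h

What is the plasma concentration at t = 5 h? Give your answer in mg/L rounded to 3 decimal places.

k = ln 2 / 12 = 0.05776 per h
Dose 1 (445 mg at t=0 h): 445·exp(−0.05776·5) = 333.373 mg/L
Dose 2 (230 mg at t=2 h): 230·exp(−0.05776·3) = 193.406 mg/L
Dose 3 (325 mg at t=4 h): 325·exp(−0.05776·1) = 306.759 mg/L
C(5) = 333.373 + 193.406 + 306.759 = 833.539 mg/L

833.539 mg/L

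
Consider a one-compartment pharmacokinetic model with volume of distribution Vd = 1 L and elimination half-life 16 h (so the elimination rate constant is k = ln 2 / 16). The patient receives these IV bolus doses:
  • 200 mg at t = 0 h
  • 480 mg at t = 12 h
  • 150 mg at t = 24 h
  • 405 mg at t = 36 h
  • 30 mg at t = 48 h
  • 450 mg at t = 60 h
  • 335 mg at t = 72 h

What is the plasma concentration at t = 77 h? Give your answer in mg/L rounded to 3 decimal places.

k = ln 2 / 16 = 0.04332 per h
Dose 1 (200 mg at t=0 h): 200·exp(−0.04332·77) = 7.117 mg/L
Dose 2 (480 mg at t=12 h): 480·exp(−0.04332·65) = 28.728 mg/L
Dose 3 (150 mg at t=24 h): 150·exp(−0.04332·53) = 15.098 mg/L
Dose 4 (405 mg at t=36 h): 405·exp(−0.04332·41) = 68.559 mg/L
Dose 5 (30 mg at t=48 h): 30·exp(−0.04332·29) = 8.541 mg/L
Dose 6 (450 mg at t=60 h): 450·exp(−0.04332·17) = 215.461 mg/L
Dose 7 (335 mg at t=72 h): 335·exp(−0.04332·5) = 269.757 mg/L
C(77) = 7.117 + 28.728 + 15.098 + 68.559 + 8.541 + 215.461 + 269.757 = 613.262 mg/L

613.262 mg/L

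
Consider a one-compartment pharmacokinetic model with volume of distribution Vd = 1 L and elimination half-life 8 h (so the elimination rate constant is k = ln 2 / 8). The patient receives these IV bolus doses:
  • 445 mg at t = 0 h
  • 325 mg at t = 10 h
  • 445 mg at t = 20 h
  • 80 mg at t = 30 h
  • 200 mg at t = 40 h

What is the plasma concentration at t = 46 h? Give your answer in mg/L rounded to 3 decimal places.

208.327 mg/L

k = ln 2 / 8 = 0.08664 per h
Dose 1 (445 mg at t=0 h): 445·exp(−0.08664·46) = 8.269 mg/L
Dose 2 (325 mg at t=10 h): 325·exp(−0.08664·36) = 14.363 mg/L
Dose 3 (445 mg at t=20 h): 445·exp(−0.08664·26) = 46.775 mg/L
Dose 4 (80 mg at t=30 h): 80·exp(−0.08664·16) = 20.000 mg/L
Dose 5 (200 mg at t=40 h): 200·exp(−0.08664·6) = 118.921 mg/L
C(46) = 8.269 + 14.363 + 46.775 + 20.000 + 118.921 = 208.327 mg/L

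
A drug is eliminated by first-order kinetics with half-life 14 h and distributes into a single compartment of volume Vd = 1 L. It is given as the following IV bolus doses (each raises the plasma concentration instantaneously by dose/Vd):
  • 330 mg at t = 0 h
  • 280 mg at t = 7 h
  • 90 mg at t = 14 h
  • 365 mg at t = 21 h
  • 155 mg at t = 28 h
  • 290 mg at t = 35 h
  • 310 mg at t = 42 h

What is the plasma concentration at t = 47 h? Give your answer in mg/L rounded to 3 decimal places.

k = ln 2 / 14 = 0.04951 per h
Dose 1 (330 mg at t=0 h): 330·exp(−0.04951·47) = 32.204 mg/L
Dose 2 (280 mg at t=7 h): 280·exp(−0.04951·40) = 38.643 mg/L
Dose 3 (90 mg at t=14 h): 90·exp(−0.04951·33) = 17.566 mg/L
Dose 4 (365 mg at t=21 h): 365·exp(−0.04951·26) = 100.748 mg/L
Dose 5 (155 mg at t=28 h): 155·exp(−0.04951·19) = 60.505 mg/L
Dose 6 (290 mg at t=35 h): 290·exp(−0.04951·12) = 160.093 mg/L
Dose 7 (310 mg at t=42 h): 310·exp(−0.04951·5) = 242.020 mg/L
C(47) = 32.204 + 38.643 + 17.566 + 100.748 + 60.505 + 160.093 + 242.020 = 651.779 mg/L

651.779 mg/L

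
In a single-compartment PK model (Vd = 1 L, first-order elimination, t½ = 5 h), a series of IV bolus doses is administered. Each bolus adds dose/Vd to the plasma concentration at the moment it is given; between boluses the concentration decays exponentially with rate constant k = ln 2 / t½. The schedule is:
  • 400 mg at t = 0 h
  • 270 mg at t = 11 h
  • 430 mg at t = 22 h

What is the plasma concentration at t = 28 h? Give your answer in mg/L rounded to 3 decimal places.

k = ln 2 / 5 = 0.13863 per h
Dose 1 (400 mg at t=0 h): 400·exp(−0.13863·28) = 8.247 mg/L
Dose 2 (270 mg at t=11 h): 270·exp(−0.13863·17) = 25.578 mg/L
Dose 3 (430 mg at t=22 h): 430·exp(−0.13863·6) = 187.168 mg/L
C(28) = 8.247 + 25.578 + 187.168 = 220.993 mg/L

220.993 mg/L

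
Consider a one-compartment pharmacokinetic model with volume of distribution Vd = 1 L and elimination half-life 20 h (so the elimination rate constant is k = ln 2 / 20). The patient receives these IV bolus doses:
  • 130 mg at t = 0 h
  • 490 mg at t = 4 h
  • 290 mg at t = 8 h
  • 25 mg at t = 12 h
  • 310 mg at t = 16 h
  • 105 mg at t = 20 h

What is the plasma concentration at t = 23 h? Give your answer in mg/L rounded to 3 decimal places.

839.584 mg/L

k = ln 2 / 20 = 0.03466 per h
Dose 1 (130 mg at t=0 h): 130·exp(−0.03466·23) = 58.581 mg/L
Dose 2 (490 mg at t=4 h): 490·exp(−0.03466·19) = 253.640 mg/L
Dose 3 (290 mg at t=8 h): 290·exp(−0.03466·15) = 172.435 mg/L
Dose 4 (25 mg at t=12 h): 25·exp(−0.03466·11) = 17.076 mg/L
Dose 5 (310 mg at t=16 h): 310·exp(−0.03466·7) = 243.221 mg/L
Dose 6 (105 mg at t=20 h): 105·exp(−0.03466·3) = 94.631 mg/L
C(23) = 58.581 + 253.640 + 172.435 + 17.076 + 243.221 + 94.631 = 839.584 mg/L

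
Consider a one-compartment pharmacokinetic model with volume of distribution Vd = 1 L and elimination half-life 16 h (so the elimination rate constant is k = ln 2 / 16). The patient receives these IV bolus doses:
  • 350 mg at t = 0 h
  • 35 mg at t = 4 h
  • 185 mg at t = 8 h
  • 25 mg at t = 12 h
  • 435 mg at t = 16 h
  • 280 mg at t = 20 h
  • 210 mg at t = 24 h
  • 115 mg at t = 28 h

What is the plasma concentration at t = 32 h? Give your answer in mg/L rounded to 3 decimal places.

k = ln 2 / 16 = 0.04332 per h
Dose 1 (350 mg at t=0 h): 350·exp(−0.04332·32) = 87.500 mg/L
Dose 2 (35 mg at t=4 h): 35·exp(−0.04332·28) = 10.406 mg/L
Dose 3 (185 mg at t=8 h): 185·exp(−0.04332·24) = 65.407 mg/L
Dose 4 (25 mg at t=12 h): 25·exp(−0.04332·20) = 10.511 mg/L
Dose 5 (435 mg at t=16 h): 435·exp(−0.04332·16) = 217.500 mg/L
Dose 6 (280 mg at t=20 h): 280·exp(−0.04332·12) = 166.489 mg/L
Dose 7 (210 mg at t=24 h): 210·exp(−0.04332·8) = 148.492 mg/L
Dose 8 (115 mg at t=28 h): 115·exp(−0.04332·4) = 96.703 mg/L
C(32) = 87.500 + 10.406 + 65.407 + 10.511 + 217.500 + 166.489 + 148.492 + 96.703 = 803.009 mg/L

803.009 mg/L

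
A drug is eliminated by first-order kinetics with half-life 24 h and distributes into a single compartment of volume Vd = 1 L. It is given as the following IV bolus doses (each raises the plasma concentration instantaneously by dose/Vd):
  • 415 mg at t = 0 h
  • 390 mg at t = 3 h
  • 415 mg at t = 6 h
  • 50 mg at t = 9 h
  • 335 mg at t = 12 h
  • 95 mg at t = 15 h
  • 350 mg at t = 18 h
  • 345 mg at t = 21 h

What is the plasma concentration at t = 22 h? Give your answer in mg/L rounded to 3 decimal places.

1716.485 mg/L

k = ln 2 / 24 = 0.02888 per h
Dose 1 (415 mg at t=0 h): 415·exp(−0.02888·22) = 219.839 mg/L
Dose 2 (390 mg at t=3 h): 390·exp(−0.02888·19) = 225.294 mg/L
Dose 3 (415 mg at t=6 h): 415·exp(−0.02888·16) = 261.434 mg/L
Dose 4 (50 mg at t=9 h): 50·exp(−0.02888·13) = 34.349 mg/L
Dose 5 (335 mg at t=12 h): 335·exp(−0.02888·10) = 250.966 mg/L
Dose 6 (95 mg at t=15 h): 95·exp(−0.02888·7) = 77.611 mg/L
Dose 7 (350 mg at t=18 h): 350·exp(−0.02888·4) = 311.815 mg/L
Dose 8 (345 mg at t=21 h): 345·exp(−0.02888·1) = 335.179 mg/L
C(22) = 219.839 + 225.294 + 261.434 + 34.349 + 250.966 + 77.611 + 311.815 + 335.179 = 1716.485 mg/L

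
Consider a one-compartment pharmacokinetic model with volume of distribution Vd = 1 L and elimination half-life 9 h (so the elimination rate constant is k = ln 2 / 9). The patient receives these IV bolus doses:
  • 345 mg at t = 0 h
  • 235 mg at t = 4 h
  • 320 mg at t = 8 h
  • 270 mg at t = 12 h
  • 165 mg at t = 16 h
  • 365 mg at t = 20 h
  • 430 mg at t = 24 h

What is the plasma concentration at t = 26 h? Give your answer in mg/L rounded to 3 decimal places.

k = ln 2 / 9 = 0.07702 per h
Dose 1 (345 mg at t=0 h): 345·exp(−0.07702·26) = 46.578 mg/L
Dose 2 (235 mg at t=4 h): 235·exp(−0.07702·22) = 43.173 mg/L
Dose 3 (320 mg at t=8 h): 320·exp(−0.07702·18) = 80.000 mg/L
Dose 4 (270 mg at t=12 h): 270·exp(−0.07702·14) = 91.853 mg/L
Dose 5 (165 mg at t=16 h): 165·exp(−0.07702·10) = 76.385 mg/L
Dose 6 (365 mg at t=20 h): 365·exp(−0.07702·6) = 229.936 mg/L
Dose 7 (430 mg at t=24 h): 430·exp(−0.07702·2) = 368.615 mg/L
C(26) = 46.578 + 43.173 + 80.000 + 91.853 + 76.385 + 229.936 + 368.615 = 936.540 mg/L

936.540 mg/L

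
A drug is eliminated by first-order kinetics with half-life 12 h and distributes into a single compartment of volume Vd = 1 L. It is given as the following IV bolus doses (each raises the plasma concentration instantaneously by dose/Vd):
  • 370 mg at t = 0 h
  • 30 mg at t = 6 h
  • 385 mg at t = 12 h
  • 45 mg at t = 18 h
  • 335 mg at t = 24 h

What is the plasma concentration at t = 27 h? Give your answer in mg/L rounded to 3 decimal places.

557.032 mg/L

k = ln 2 / 12 = 0.05776 per h
Dose 1 (370 mg at t=0 h): 370·exp(−0.05776·27) = 77.783 mg/L
Dose 2 (30 mg at t=6 h): 30·exp(−0.05776·21) = 8.919 mg/L
Dose 3 (385 mg at t=12 h): 385·exp(−0.05776·15) = 161.873 mg/L
Dose 4 (45 mg at t=18 h): 45·exp(−0.05776·9) = 26.757 mg/L
Dose 5 (335 mg at t=24 h): 335·exp(−0.05776·3) = 281.700 mg/L
C(27) = 77.783 + 8.919 + 161.873 + 26.757 + 281.700 = 557.032 mg/L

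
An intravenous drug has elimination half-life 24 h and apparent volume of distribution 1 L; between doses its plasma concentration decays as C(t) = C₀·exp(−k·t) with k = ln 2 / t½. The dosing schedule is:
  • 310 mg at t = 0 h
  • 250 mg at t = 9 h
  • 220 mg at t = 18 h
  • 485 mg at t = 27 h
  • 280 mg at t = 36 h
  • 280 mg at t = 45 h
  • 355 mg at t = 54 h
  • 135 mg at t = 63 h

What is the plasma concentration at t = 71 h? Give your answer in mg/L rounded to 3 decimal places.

823.759 mg/L

k = ln 2 / 24 = 0.02888 per h
Dose 1 (310 mg at t=0 h): 310·exp(−0.02888·71) = 39.885 mg/L
Dose 2 (250 mg at t=9 h): 250·exp(−0.02888·62) = 41.714 mg/L
Dose 3 (220 mg at t=18 h): 220·exp(−0.02888·53) = 47.605 mg/L
Dose 4 (485 mg at t=27 h): 485·exp(−0.02888·44) = 136.099 mg/L
Dose 5 (280 mg at t=36 h): 280·exp(−0.02888·35) = 101.896 mg/L
Dose 6 (280 mg at t=45 h): 280·exp(−0.02888·26) = 132.142 mg/L
Dose 7 (355 mg at t=54 h): 355·exp(−0.02888·17) = 217.270 mg/L
Dose 8 (135 mg at t=63 h): 135·exp(−0.02888·8) = 107.150 mg/L
C(71) = 39.885 + 41.714 + 47.605 + 136.099 + 101.896 + 132.142 + 217.270 + 107.150 = 823.759 mg/L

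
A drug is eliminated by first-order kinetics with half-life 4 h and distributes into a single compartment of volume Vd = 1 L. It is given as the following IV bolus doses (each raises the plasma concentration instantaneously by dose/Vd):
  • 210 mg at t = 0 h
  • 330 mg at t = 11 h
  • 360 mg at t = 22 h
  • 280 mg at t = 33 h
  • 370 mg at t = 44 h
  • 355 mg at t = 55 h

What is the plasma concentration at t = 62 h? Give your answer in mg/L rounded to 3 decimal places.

124.137 mg/L

k = ln 2 / 4 = 0.17329 per h
Dose 1 (210 mg at t=0 h): 210·exp(−0.17329·62) = 0.005 mg/L
Dose 2 (330 mg at t=11 h): 330·exp(−0.17329·51) = 0.048 mg/L
Dose 3 (360 mg at t=22 h): 360·exp(−0.17329·40) = 0.352 mg/L
Dose 4 (280 mg at t=33 h): 280·exp(−0.17329·29) = 1.839 mg/L
Dose 5 (370 mg at t=44 h): 370·exp(−0.17329·18) = 16.352 mg/L
Dose 6 (355 mg at t=55 h): 355·exp(−0.17329·7) = 105.542 mg/L
C(62) = 0.005 + 0.048 + 0.352 + 1.839 + 16.352 + 105.542 = 124.137 mg/L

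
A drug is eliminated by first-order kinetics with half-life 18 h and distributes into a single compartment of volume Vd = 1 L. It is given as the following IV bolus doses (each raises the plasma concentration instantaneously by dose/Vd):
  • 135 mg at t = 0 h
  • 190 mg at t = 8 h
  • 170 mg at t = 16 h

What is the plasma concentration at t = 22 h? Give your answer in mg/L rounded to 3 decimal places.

k = ln 2 / 18 = 0.03851 per h
Dose 1 (135 mg at t=0 h): 135·exp(−0.03851·22) = 57.864 mg/L
Dose 2 (190 mg at t=8 h): 190·exp(−0.03851·14) = 110.820 mg/L
Dose 3 (170 mg at t=16 h): 170·exp(−0.03851·6) = 134.929 mg/L
C(22) = 57.864 + 110.820 + 134.929 = 303.613 mg/L

303.613 mg/L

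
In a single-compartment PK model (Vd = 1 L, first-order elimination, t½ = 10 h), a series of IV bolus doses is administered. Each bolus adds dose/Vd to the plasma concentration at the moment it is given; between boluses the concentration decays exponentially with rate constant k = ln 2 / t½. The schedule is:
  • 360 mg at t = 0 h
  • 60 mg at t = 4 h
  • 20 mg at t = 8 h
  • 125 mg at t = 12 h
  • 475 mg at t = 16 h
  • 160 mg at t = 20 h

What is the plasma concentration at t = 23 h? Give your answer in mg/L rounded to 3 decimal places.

k = ln 2 / 10 = 0.06931 per h
Dose 1 (360 mg at t=0 h): 360·exp(−0.06931·23) = 73.103 mg/L
Dose 2 (60 mg at t=4 h): 60·exp(−0.06931·19) = 16.077 mg/L
Dose 3 (20 mg at t=8 h): 20·exp(−0.06931·15) = 7.071 mg/L
Dose 4 (125 mg at t=12 h): 125·exp(−0.06931·11) = 58.315 mg/L
Dose 5 (475 mg at t=16 h): 475·exp(−0.06931·7) = 292.397 mg/L
Dose 6 (160 mg at t=20 h): 160·exp(−0.06931·3) = 129.960 mg/L
C(23) = 73.103 + 16.077 + 7.071 + 58.315 + 292.397 + 129.960 = 576.922 mg/L

576.922 mg/L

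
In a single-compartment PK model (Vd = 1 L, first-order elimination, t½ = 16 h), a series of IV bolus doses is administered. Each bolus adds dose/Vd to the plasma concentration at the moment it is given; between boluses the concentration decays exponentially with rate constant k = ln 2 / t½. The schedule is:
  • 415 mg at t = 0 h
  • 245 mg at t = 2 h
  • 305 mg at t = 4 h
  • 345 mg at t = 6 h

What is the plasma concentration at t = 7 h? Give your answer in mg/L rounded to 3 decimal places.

1101.928 mg/L

k = ln 2 / 16 = 0.04332 per h
Dose 1 (415 mg at t=0 h): 415·exp(−0.04332·7) = 306.441 mg/L
Dose 2 (245 mg at t=2 h): 245·exp(−0.04332·5) = 197.285 mg/L
Dose 3 (305 mg at t=4 h): 305·exp(−0.04332·3) = 267.828 mg/L
Dose 4 (345 mg at t=6 h): 345·exp(−0.04332·1) = 330.373 mg/L
C(7) = 306.441 + 197.285 + 267.828 + 330.373 = 1101.928 mg/L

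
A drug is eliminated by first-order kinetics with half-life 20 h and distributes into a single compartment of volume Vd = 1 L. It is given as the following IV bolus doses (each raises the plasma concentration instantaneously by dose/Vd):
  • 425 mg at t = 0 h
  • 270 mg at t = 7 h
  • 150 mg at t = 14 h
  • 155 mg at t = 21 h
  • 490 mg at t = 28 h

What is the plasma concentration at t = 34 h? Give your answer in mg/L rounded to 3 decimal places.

808.510 mg/L

k = ln 2 / 20 = 0.03466 per h
Dose 1 (425 mg at t=0 h): 425·exp(−0.03466·34) = 130.809 mg/L
Dose 2 (270 mg at t=7 h): 270·exp(−0.03466·27) = 105.919 mg/L
Dose 3 (150 mg at t=14 h): 150·exp(−0.03466·20) = 75.000 mg/L
Dose 4 (155 mg at t=21 h): 155·exp(−0.03466·13) = 98.778 mg/L
Dose 5 (490 mg at t=28 h): 490·exp(−0.03466·6) = 398.004 mg/L
C(34) = 130.809 + 105.919 + 75.000 + 98.778 + 398.004 = 808.510 mg/L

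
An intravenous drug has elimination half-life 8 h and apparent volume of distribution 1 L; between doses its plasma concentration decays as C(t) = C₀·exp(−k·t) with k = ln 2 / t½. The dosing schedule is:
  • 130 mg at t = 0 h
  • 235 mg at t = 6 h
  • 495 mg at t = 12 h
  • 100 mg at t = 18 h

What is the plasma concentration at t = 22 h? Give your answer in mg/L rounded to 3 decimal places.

k = ln 2 / 8 = 0.08664 per h
Dose 1 (130 mg at t=0 h): 130·exp(−0.08664·22) = 19.325 mg/L
Dose 2 (235 mg at t=6 h): 235·exp(−0.08664·16) = 58.750 mg/L
Dose 3 (495 mg at t=12 h): 495·exp(−0.08664·10) = 208.122 mg/L
Dose 4 (100 mg at t=18 h): 100·exp(−0.08664·4) = 70.711 mg/L
C(22) = 19.325 + 58.750 + 208.122 + 70.711 = 356.907 mg/L

356.907 mg/L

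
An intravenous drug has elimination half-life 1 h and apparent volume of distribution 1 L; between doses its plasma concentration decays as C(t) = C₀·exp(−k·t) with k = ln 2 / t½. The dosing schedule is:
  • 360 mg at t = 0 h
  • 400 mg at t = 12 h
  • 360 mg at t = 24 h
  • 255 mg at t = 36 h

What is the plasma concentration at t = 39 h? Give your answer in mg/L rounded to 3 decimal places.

k = ln 2 / 1 = 0.69315 per h
Dose 1 (360 mg at t=0 h): 360·exp(−0.69315·39) = 0.000 mg/L
Dose 2 (400 mg at t=12 h): 400·exp(−0.69315·27) = 0.000 mg/L
Dose 3 (360 mg at t=24 h): 360·exp(−0.69315·15) = 0.011 mg/L
Dose 4 (255 mg at t=36 h): 255·exp(−0.69315·3) = 31.875 mg/L
C(39) = 0.000 + 0.000 + 0.011 + 31.875 = 31.886 mg/L

31.886 mg/L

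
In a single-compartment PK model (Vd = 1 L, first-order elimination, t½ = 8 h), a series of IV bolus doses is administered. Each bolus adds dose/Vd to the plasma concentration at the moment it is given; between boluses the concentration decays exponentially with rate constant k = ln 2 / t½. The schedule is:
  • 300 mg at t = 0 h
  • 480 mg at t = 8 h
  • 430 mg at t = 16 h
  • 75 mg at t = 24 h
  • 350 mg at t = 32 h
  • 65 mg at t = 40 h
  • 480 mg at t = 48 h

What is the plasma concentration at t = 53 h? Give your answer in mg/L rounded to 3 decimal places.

425.323 mg/L

k = ln 2 / 8 = 0.08664 per h
Dose 1 (300 mg at t=0 h): 300·exp(−0.08664·53) = 3.039 mg/L
Dose 2 (480 mg at t=8 h): 480·exp(−0.08664·45) = 9.726 mg/L
Dose 3 (430 mg at t=16 h): 430·exp(−0.08664·37) = 17.426 mg/L
Dose 4 (75 mg at t=24 h): 75·exp(−0.08664·29) = 6.079 mg/L
Dose 5 (350 mg at t=32 h): 350·exp(−0.08664·21) = 56.737 mg/L
Dose 6 (65 mg at t=40 h): 65·exp(−0.08664·13) = 21.074 mg/L
Dose 7 (480 mg at t=48 h): 480·exp(−0.08664·5) = 311.241 mg/L
C(53) = 3.039 + 9.726 + 17.426 + 6.079 + 56.737 + 21.074 + 311.241 = 425.323 mg/L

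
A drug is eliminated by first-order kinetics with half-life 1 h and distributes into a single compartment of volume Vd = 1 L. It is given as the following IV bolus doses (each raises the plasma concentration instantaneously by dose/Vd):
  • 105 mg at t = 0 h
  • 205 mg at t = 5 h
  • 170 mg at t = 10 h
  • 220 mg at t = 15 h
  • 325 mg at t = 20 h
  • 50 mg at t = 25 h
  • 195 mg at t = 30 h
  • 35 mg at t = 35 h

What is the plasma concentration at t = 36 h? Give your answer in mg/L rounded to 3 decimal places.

20.576 mg/L

k = ln 2 / 1 = 0.69315 per h
Dose 1 (105 mg at t=0 h): 105·exp(−0.69315·36) = 0.000 mg/L
Dose 2 (205 mg at t=5 h): 205·exp(−0.69315·31) = 0.000 mg/L
Dose 3 (170 mg at t=10 h): 170·exp(−0.69315·26) = 0.000 mg/L
Dose 4 (220 mg at t=15 h): 220·exp(−0.69315·21) = 0.000 mg/L
Dose 5 (325 mg at t=20 h): 325·exp(−0.69315·16) = 0.005 mg/L
Dose 6 (50 mg at t=25 h): 50·exp(−0.69315·11) = 0.024 mg/L
Dose 7 (195 mg at t=30 h): 195·exp(−0.69315·6) = 3.047 mg/L
Dose 8 (35 mg at t=35 h): 35·exp(−0.69315·1) = 17.500 mg/L
C(36) = 0.000 + 0.000 + 0.000 + 0.000 + 0.005 + 0.024 + 3.047 + 17.500 = 20.576 mg/L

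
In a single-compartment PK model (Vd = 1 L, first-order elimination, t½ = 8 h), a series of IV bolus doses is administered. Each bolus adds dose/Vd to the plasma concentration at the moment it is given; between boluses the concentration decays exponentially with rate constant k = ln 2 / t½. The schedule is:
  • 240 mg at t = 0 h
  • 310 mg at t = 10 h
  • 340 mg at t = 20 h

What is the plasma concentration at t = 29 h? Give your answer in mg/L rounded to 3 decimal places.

k = ln 2 / 8 = 0.08664 per h
Dose 1 (240 mg at t=0 h): 240·exp(−0.08664·29) = 19.453 mg/L
Dose 2 (310 mg at t=10 h): 310·exp(−0.08664·19) = 59.761 mg/L
Dose 3 (340 mg at t=20 h): 340·exp(−0.08664·9) = 155.891 mg/L
C(29) = 19.453 + 59.761 + 155.891 = 235.104 mg/L

235.104 mg/L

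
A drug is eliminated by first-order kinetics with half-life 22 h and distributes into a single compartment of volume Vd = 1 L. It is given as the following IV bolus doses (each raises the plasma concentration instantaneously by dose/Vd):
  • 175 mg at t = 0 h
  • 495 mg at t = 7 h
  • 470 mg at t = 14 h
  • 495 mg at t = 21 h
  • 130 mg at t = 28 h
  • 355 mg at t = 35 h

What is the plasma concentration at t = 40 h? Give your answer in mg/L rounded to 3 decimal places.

k = ln 2 / 22 = 0.03151 per h
Dose 1 (175 mg at t=0 h): 175·exp(−0.03151·40) = 49.626 mg/L
Dose 2 (495 mg at t=7 h): 495·exp(−0.03151·33) = 175.009 mg/L
Dose 3 (470 mg at t=14 h): 470·exp(−0.03151·26) = 207.174 mg/L
Dose 4 (495 mg at t=21 h): 495·exp(−0.03151·19) = 272.035 mg/L
Dose 5 (130 mg at t=28 h): 130·exp(−0.03151·12) = 89.073 mg/L
Dose 6 (355 mg at t=35 h): 355·exp(−0.03151·5) = 303.258 mg/L
C(40) = 49.626 + 175.009 + 207.174 + 272.035 + 89.073 + 303.258 = 1096.175 mg/L

1096.175 mg/L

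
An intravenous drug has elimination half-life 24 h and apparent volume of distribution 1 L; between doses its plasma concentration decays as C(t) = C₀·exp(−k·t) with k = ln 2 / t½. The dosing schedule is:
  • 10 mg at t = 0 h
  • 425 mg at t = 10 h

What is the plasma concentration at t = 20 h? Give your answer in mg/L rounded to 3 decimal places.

k = ln 2 / 24 = 0.02888 per h
Dose 1 (10 mg at t=0 h): 10·exp(−0.02888·20) = 5.612 mg/L
Dose 2 (425 mg at t=10 h): 425·exp(−0.02888·10) = 318.390 mg/L
C(20) = 5.612 + 318.390 = 324.003 mg/L

324.003 mg/L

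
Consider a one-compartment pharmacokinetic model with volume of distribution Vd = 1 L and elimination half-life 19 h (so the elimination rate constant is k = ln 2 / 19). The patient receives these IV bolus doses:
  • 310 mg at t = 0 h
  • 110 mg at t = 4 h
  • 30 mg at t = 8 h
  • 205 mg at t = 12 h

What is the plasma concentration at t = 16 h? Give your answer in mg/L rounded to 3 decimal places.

443.501 mg/L

k = ln 2 / 19 = 0.03648 per h
Dose 1 (310 mg at t=0 h): 310·exp(−0.03648·16) = 172.927 mg/L
Dose 2 (110 mg at t=4 h): 110·exp(−0.03648·12) = 71.002 mg/L
Dose 3 (30 mg at t=8 h): 30·exp(−0.03648·8) = 22.406 mg/L
Dose 4 (205 mg at t=12 h): 205·exp(−0.03648·4) = 177.165 mg/L
C(16) = 172.927 + 71.002 + 22.406 + 177.165 = 443.501 mg/L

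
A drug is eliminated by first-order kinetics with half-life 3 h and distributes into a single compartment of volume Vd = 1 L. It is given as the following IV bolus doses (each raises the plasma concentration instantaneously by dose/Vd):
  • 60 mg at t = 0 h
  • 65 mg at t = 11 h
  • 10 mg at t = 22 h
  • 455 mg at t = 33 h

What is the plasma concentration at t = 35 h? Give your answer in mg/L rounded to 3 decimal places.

287.400 mg/L

k = ln 2 / 3 = 0.23105 per h
Dose 1 (60 mg at t=0 h): 60·exp(−0.23105·35) = 0.018 mg/L
Dose 2 (65 mg at t=11 h): 65·exp(−0.23105·24) = 0.254 mg/L
Dose 3 (10 mg at t=22 h): 10·exp(−0.23105·13) = 0.496 mg/L
Dose 4 (455 mg at t=33 h): 455·exp(−0.23105·2) = 286.632 mg/L
C(35) = 0.018 + 0.254 + 0.496 + 286.632 = 287.400 mg/L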